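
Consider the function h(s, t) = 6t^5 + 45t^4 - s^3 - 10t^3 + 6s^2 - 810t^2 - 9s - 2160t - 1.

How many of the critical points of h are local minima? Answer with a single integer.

h separates as a function of s plus a function of t, so ∇h=0 decouples.
∂h/∂s = -3(s - 3)(s - 1) = 0 at s ∈ {1, 3}; ∂h/∂t = 30(t - 3)(t + 2)(t + 3)(t + 4) = 0 at t ∈ {-4, -3, -2, 3}.
The Hessian is diagonal: diag(h_ss, h_tt). Second derivatives: h_ss(1)=6, h_ss(3)=-6; h_tt(-4)=-420, h_tt(-3)=180, h_tt(-2)=-300, h_tt(3)=6300.
Local minima occur where both diagonal entries positive: (1, -3), (1, 3). Count: 2.

2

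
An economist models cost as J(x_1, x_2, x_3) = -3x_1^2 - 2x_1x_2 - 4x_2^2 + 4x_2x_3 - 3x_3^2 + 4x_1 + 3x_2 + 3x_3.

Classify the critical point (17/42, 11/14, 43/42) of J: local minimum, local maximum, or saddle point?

local maximum

The Hessian is constant: H = [[-6, -2, 0], [-2, -8, 4], [0, 4, -6]].
Leading principal minors: Δ₁ = -6, Δ₂ = 44, Δ₃ = -168.
The minors alternate sign starting negative (−, +, −), so H is negative definite: a local maximum.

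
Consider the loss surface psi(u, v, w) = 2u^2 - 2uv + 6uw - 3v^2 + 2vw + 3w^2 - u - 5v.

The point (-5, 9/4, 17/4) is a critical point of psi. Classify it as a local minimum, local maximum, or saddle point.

saddle point

The Hessian is constant: H = [[4, -2, 6], [-2, -6, 2], [6, 2, 6]].
Leading principal minors: Δ₁ = 4, Δ₂ = -28, Δ₃ = -16.
The minors fit neither the all-positive nor the alternating-sign pattern, so H is indefinite: a saddle point.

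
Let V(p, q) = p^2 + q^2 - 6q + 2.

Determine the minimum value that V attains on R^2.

V(p,q) separates as A(p) + B(q) + 2, so its minimum is min A + min B + 2.
A'(p) = 2p vanishes at p ∈ {0}; B'(q) = 2q - 6 vanishes at q ∈ {3}.
Local minima of A (where A''>0): A(0)=0. Local minima of B: B(3)=-9.
So the global minimum of V is A(0) + B(3) + 2 = 0 − 9 + 2 = -7, attained at (0, 3).

-7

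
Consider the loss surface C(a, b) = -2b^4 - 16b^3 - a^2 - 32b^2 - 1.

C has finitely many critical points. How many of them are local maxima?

2

C separates as a function of a plus a function of b, so ∇C=0 decouples.
∂C/∂a = -2a = 0 at a ∈ {0}; ∂C/∂b = -8b(b + 2)(b + 4) = 0 at b ∈ {-4, -2, 0}.
The Hessian is diagonal: diag(C_aa, C_bb). Second derivatives: C_aa(0)=-2; C_bb(-4)=-64, C_bb(-2)=32, C_bb(0)=-64.
Local maxima occur where both diagonal entries negative: (0, -4), (0, 0). Count: 2.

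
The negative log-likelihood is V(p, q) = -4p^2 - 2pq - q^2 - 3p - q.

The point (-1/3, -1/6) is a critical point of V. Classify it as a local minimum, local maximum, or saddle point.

local maximum

The Hessian of V is constant: H = [[-8, -2], [-2, -2]].
det(H) = (-8)·(-2) − (-2)² = 12.
det(H) > 0 and tr(H) = -10 < 0, so H is negative definite and the point is a local maximum.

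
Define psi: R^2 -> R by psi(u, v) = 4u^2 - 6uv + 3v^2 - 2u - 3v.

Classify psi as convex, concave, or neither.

convex

psi is quadratic, so its Hessian is the constant matrix H = [[8, -6], [-6, 6]].
det(H) = 12, tr(H) = 14.
det(H) > 0 and tr(H) > 0, so H is positive definite everywhere: convex.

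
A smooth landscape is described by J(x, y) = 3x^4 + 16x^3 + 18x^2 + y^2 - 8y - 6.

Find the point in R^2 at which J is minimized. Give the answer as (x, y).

J(x,y) separates as P(x) + Q(y) − 6, so its minimum is min P + min Q − 6.
P'(x) = 12x(x + 1)(x + 3) vanishes at x ∈ {-3, -1, 0}; Q'(y) = 2y - 8 vanishes at y ∈ {4}.
Local minima of P (where P''>0): P(-3)=-27, P(0)=0. Local minima of Q: Q(4)=-16.
So the global minimum of J is P(-3) + Q(4) − 6 = -27 − 16 − 6 = -49, attained at (-3, 4).

(-3, 4)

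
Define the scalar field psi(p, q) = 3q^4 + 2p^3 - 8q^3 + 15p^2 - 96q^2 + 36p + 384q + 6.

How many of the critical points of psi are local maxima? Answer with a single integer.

1

psi separates as a function of p plus a function of q, so ∇psi=0 decouples.
∂psi/∂p = 6(p + 2)(p + 3) = 0 at p ∈ {-3, -2}; ∂psi/∂q = 12(q - 4)(q - 2)(q + 4) = 0 at q ∈ {-4, 2, 4}.
The Hessian is diagonal: diag(psi_pp, psi_qq). Second derivatives: psi_pp(-3)=-6, psi_pp(-2)=6; psi_qq(-4)=576, psi_qq(2)=-144, psi_qq(4)=192.
Local maxima occur where both diagonal entries negative: (-3, 2). Count: 1.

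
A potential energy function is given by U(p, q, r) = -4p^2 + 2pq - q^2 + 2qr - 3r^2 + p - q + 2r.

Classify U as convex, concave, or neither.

U is quadratic, so its Hessian is the constant matrix H = [[-8, 2, 0], [2, -2, 2], [0, 2, -6]].
Leading principal minors: -8, 12, -40.
Signs alternate −, +, − ⇒ H ≺ 0 ⇒ concave.

concave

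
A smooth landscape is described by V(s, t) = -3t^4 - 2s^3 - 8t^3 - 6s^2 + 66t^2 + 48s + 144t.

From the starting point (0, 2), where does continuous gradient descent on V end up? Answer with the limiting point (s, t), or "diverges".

V is separable, so gradient descent decouples: s follows -∂V/∂s, t follows -∂V/∂t.
∂V/∂s = -6(s - 2)(s + 4); at s=0 this is 48, so s decreases.
∂V/∂t = -12(t - 3)(t + 1)(t + 4); at t=2 this is 216, so t decreases.
s converges to its nearest critical value -4 (a local min of the s-part); t converges to -1. The iterate converges to (-4, -1).

(-4, -1)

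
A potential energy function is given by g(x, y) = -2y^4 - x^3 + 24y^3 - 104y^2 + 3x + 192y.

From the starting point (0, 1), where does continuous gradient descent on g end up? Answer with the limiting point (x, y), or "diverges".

diverges

g is separable, so gradient descent decouples: x follows -∂g/∂x, y follows -∂g/∂y.
∂g/∂x = -3(x - 1)(x + 1); at x=0 this is 3, so x decreases.
∂g/∂y = -8(y - 4)(y - 3)(y - 2); at y=1 this is 48, so y decreases.
The y-coordinate has no critical point in that direction and runs off to infinity.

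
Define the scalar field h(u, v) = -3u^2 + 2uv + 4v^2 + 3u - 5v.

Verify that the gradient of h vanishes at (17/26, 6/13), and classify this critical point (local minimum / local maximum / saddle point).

∇h = (-6u + 2v + 3, 2u + 8v - 5); substituting (17/26, 6/13) gives ∇h = (0, 0), so (17/26, 6/13) is indeed a critical point.
The Hessian of h is constant: H = [[-6, 2], [2, 8]].
det(H) = (-6)·8 − 2² = -52.
Since det(H) < 0, H is indefinite and the critical point is a saddle point.

saddle point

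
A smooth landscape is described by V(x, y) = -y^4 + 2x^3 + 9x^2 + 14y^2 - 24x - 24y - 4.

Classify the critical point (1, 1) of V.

The mixed partial ∂²V/∂x∂y is 0, so the Hessian at any point is diag(V_xx, V_yy) = diag(6(2x + 3), 4(-3y^2 + 7)).
At (1, 1): H = diag(30, 16).
Both eigenvalues are positive, so H is positive definite: a local minimum.

local minimum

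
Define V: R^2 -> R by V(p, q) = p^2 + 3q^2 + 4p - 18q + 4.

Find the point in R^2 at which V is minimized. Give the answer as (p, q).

(-2, 3)

V(p,q) separates as A(p) + B(q) + 4, so its minimum is min A + min B + 4.
A'(p) = 2p + 4 vanishes at p ∈ {-2}; B'(q) = 6q - 18 vanishes at q ∈ {3}.
Local minima of A (where A''>0): A(-2)=-4. Local minima of B: B(3)=-27.
So the global minimum of V is A(-2) + B(3) + 4 = -4 − 27 + 4 = -27, attained at (-2, 3).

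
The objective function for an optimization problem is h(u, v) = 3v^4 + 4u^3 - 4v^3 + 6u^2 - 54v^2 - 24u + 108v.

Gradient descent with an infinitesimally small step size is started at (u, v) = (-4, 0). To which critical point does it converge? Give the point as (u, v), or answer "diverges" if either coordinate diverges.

diverges

h is separable, so gradient descent decouples: u follows -∂h/∂u, v follows -∂h/∂v.
∂h/∂u = 12(u - 1)(u + 2); at u=-4 this is 120, so u decreases.
∂h/∂v = 12(v - 3)(v - 1)(v + 3); at v=0 this is 108, so v decreases.
The u-coordinate has no critical point in that direction and runs off to infinity.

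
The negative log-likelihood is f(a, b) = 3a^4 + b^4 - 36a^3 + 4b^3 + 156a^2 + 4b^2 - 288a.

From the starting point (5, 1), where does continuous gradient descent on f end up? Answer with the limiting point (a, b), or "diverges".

(4, 0)

f is separable, so gradient descent decouples: a follows -∂f/∂a, b follows -∂f/∂b.
∂f/∂a = 12(a - 4)(a - 3)(a - 2); at a=5 this is 72, so a decreases.
∂f/∂b = 4b(b + 1)(b + 2); at b=1 this is 24, so b decreases.
a converges to its nearest critical value 4 (a local min of the a-part); b converges to 0. The iterate converges to (4, 0).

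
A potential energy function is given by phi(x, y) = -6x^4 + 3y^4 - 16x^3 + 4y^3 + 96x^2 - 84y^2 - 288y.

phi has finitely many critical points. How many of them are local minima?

phi separates as a function of x plus a function of y, so ∇phi=0 decouples.
∂phi/∂x = -24x(x - 2)(x + 4) = 0 at x ∈ {-4, 0, 2}; ∂phi/∂y = 12(y - 4)(y + 2)(y + 3) = 0 at y ∈ {-3, -2, 4}.
The Hessian is diagonal: diag(phi_xx, phi_yy). Second derivatives: phi_xx(-4)=-576, phi_xx(0)=192, phi_xx(2)=-288; phi_yy(-3)=84, phi_yy(-2)=-72, phi_yy(4)=504.
Local minima occur where both diagonal entries positive: (0, -3), (0, 4). Count: 2.

2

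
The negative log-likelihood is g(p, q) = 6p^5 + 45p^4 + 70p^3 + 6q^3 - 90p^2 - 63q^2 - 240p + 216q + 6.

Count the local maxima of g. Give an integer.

g separates as a function of p plus a function of q, so ∇g=0 decouples.
∂g/∂p = 30(p - 1)(p + 1)(p + 2)(p + 4) = 0 at p ∈ {-4, -2, -1, 1}; ∂g/∂q = 18(q - 4)(q - 3) = 0 at q ∈ {3, 4}.
The Hessian is diagonal: diag(g_pp, g_qq). Second derivatives: g_pp(-4)=-900, g_pp(-2)=180, g_pp(-1)=-180, g_pp(1)=900; g_qq(3)=-18, g_qq(4)=18.
Local maxima occur where both diagonal entries negative: (-4, 3), (-1, 3). Count: 2.

2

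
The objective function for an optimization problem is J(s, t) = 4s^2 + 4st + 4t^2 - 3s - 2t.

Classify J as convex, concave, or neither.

J is quadratic, so its Hessian is the constant matrix H = [[8, 4], [4, 8]].
det(H) = 48, tr(H) = 16.
det(H) > 0 and tr(H) > 0, so H is positive definite everywhere: convex.

convex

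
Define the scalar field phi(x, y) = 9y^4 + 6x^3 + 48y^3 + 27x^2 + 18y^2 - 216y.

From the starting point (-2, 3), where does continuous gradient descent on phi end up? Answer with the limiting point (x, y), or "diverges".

(0, 1)

phi is separable, so gradient descent decouples: x follows -∂phi/∂x, y follows -∂phi/∂y.
∂phi/∂x = 18x(x + 3); at x=-2 this is -36, so x increases.
∂phi/∂y = 36(y - 1)(y + 2)(y + 3); at y=3 this is 2160, so y decreases.
x converges to its nearest critical value 0 (a local min of the x-part); y converges to 1. The iterate converges to (0, 1).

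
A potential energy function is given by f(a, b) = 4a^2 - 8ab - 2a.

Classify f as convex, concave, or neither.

f is quadratic, so its Hessian is the constant matrix H = [[8, -8], [-8, 0]].
det(H) = -64, tr(H) = 8.
det(H) < 0, so H is indefinite: neither convex nor concave.

neither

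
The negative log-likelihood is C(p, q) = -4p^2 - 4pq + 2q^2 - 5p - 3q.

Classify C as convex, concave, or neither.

neither

C is quadratic, so its Hessian is the constant matrix H = [[-8, -4], [-4, 4]].
det(H) = -48, tr(H) = -4.
det(H) < 0, so H is indefinite: neither convex nor concave.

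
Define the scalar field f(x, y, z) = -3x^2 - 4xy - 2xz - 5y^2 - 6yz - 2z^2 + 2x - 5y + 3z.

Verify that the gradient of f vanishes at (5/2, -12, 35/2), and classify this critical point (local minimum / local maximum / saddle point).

∇f = (-6x - 4y - 2z + 2, -4x - 10y - 6z - 5, -2x - 6y - 4z + 3); substituting (5/2, -12, 35/2) gives ∇f = (0, 0, 0), so (5/2, -12, 35/2) is indeed a critical point.
The Hessian is constant: H = [[-6, -4, -2], [-4, -10, -6], [-2, -6, -4]].
Leading principal minors: Δ₁ = -6, Δ₂ = 44, Δ₃ = -16.
The minors alternate sign starting negative (−, +, −), so H is negative definite: a local maximum.

local maximum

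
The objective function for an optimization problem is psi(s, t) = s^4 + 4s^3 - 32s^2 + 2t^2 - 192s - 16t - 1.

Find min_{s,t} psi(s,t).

psi(s,t) separates as P(s) + Q(t) − 1, so its minimum is min P + min Q − 1.
P'(s) = 4(s - 4)(s + 3)(s + 4) vanishes at s ∈ {-4, -3, 4}; Q'(t) = 4(t - 4) vanishes at t ∈ {4}.
Local minima of P (where P''>0): P(-4)=256, P(4)=-768. Local minima of Q: Q(4)=-32.
So the global minimum of psi is P(4) + Q(4) − 1 = -768 − 32 − 1 = -801, attained at (4, 4).

-801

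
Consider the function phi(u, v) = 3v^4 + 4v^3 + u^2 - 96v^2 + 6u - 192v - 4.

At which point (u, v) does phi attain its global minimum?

(-3, 4)

phi(u,v) separates as P(u) + Q(v) − 4, so its minimum is min P + min Q − 4.
P'(u) = 2u + 6 vanishes at u ∈ {-3}; Q'(v) = 12(v - 4)(v + 1)(v + 4) vanishes at v ∈ {-4, -1, 4}.
Local minima of P (where P''>0): P(-3)=-9. Local minima of Q: Q(-4)=-256, Q(4)=-1280.
So the global minimum of phi is P(-3) + Q(4) − 4 = -9 − 1280 − 4 = -1293, attained at (-3, 4).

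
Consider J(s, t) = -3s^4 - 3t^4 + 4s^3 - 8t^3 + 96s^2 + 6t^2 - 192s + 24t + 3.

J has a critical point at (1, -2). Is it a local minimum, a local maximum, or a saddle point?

The mixed partial ∂²J/∂s∂t is 0, so the Hessian at any point is diag(J_ss, J_tt) = diag(12(-3s^2 + 2s + 16), 12(-3t^2 - 4t + 1)).
At (1, -2): H = diag(180, -36).
The eigenvalues have opposite signs, so H is indefinite: a saddle point.

saddle point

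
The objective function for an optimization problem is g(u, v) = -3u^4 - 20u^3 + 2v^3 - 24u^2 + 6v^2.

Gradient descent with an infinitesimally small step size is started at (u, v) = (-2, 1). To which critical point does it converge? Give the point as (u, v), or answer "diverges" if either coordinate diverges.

(-1, 0)

g is separable, so gradient descent decouples: u follows -∂g/∂u, v follows -∂g/∂v.
∂g/∂u = -12u(u + 1)(u + 4); at u=-2 this is -48, so u increases.
∂g/∂v = 6v(v + 2); at v=1 this is 18, so v decreases.
u converges to its nearest critical value -1 (a local min of the u-part); v converges to 0. The iterate converges to (-1, 0).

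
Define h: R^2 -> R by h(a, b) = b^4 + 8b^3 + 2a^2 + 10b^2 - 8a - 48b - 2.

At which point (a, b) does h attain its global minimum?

(2, 1)

h(a,b) separates as P(a) + Q(b) − 2, so its minimum is min P + min Q − 2.
P'(a) = 4a - 8 vanishes at a ∈ {2}; Q'(b) = 4(b - 1)(b + 3)(b + 4) vanishes at b ∈ {-4, -3, 1}.
Local minima of P (where P''>0): P(2)=-8. Local minima of Q: Q(-4)=96, Q(1)=-29.
So the global minimum of h is P(2) + Q(1) − 2 = -8 − 29 − 2 = -39, attained at (2, 1).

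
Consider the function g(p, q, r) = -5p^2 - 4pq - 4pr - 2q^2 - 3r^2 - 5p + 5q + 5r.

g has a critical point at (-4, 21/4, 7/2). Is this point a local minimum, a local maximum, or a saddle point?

local maximum

The Hessian is constant: H = [[-10, -4, -4], [-4, -4, 0], [-4, 0, -6]].
Leading principal minors: Δ₁ = -10, Δ₂ = 24, Δ₃ = -80.
The minors alternate sign starting negative (−, +, −), so H is negative definite: a local maximum.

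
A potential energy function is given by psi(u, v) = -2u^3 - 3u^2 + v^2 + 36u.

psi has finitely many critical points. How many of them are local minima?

1

psi separates as a function of u plus a function of v, so ∇psi=0 decouples.
∂psi/∂u = -6(u - 2)(u + 3) = 0 at u ∈ {-3, 2}; ∂psi/∂v = 2v = 0 at v ∈ {0}.
The Hessian is diagonal: diag(psi_uu, psi_vv). Second derivatives: psi_uu(-3)=30, psi_uu(2)=-30; psi_vv(0)=2.
Local minima occur where both diagonal entries positive: (-3, 0). Count: 1.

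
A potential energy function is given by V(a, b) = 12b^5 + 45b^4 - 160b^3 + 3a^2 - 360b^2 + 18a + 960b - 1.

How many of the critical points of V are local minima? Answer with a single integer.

2

V separates as a function of a plus a function of b, so ∇V=0 decouples.
∂V/∂a = 6(a + 3) = 0 at a ∈ {-3}; ∂V/∂b = 60(b - 2)(b - 1)(b + 2)(b + 4) = 0 at b ∈ {-4, -2, 1, 2}.
The Hessian is diagonal: diag(V_aa, V_bb). Second derivatives: V_aa(-3)=6; V_bb(-4)=-3600, V_bb(-2)=1440, V_bb(1)=-900, V_bb(2)=1440.
Local minima occur where both diagonal entries positive: (-3, -2), (-3, 2). Count: 2.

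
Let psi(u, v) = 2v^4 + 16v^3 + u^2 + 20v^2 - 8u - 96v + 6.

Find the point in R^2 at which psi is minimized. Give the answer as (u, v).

psi(u,v) separates as P(u) + Q(v) + 6, so its minimum is min P + min Q + 6.
P'(u) = 2u - 8 vanishes at u ∈ {4}; Q'(v) = 8(v - 1)(v + 3)(v + 4) vanishes at v ∈ {-4, -3, 1}.
Local minima of P (where P''>0): P(4)=-16. Local minima of Q: Q(-4)=192, Q(1)=-58.
So the global minimum of psi is P(4) + Q(1) + 6 = -16 − 58 + 6 = -68, attained at (4, 1).

(4, 1)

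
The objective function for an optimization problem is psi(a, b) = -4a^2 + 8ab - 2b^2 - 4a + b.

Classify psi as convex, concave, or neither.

psi is quadratic, so its Hessian is the constant matrix H = [[-8, 8], [8, -4]].
det(H) = -32, tr(H) = -12.
det(H) < 0, so H is indefinite: neither convex nor concave.

neither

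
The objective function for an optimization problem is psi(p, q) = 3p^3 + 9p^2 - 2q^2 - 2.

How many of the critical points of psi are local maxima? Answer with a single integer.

1

psi separates as a function of p plus a function of q, so ∇psi=0 decouples.
∂psi/∂p = 9p(p + 2) = 0 at p ∈ {-2, 0}; ∂psi/∂q = -4q = 0 at q ∈ {0}.
The Hessian is diagonal: diag(psi_pp, psi_qq). Second derivatives: psi_pp(-2)=-18, psi_pp(0)=18; psi_qq(0)=-4.
Local maxima occur where both diagonal entries negative: (-2, 0). Count: 1.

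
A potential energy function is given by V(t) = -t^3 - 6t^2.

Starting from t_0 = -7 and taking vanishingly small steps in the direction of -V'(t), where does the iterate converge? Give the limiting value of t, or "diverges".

V'(t) = -3t(t + 4), so V'(-7) = -63.
Gradient descent moves in the -V' direction, i.e. t is increasing.
The nearest critical point in that direction is t = -4, where V'' = 12 > 0 (a local minimum). The iterate converges there.

-4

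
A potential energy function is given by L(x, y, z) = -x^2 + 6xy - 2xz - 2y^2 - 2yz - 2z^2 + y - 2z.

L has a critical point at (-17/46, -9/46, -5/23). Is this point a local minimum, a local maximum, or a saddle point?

saddle point

The Hessian is constant: H = [[-2, 6, -2], [6, -4, -2], [-2, -2, -4]].
Leading principal minors: Δ₁ = -2, Δ₂ = -28, Δ₃ = 184.
The minors fit neither the all-positive nor the alternating-sign pattern, so H is indefinite: a saddle point.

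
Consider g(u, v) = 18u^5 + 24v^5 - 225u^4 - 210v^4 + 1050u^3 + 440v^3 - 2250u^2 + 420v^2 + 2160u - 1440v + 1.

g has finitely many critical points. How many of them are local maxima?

g separates as a function of u plus a function of v, so ∇g=0 decouples.
∂g/∂u = 90(u - 4)(u - 3)(u - 2)(u - 1) = 0 at u ∈ {1, 2, 3, 4}; ∂g/∂v = 120(v - 4)(v - 3)(v - 1)(v + 1) = 0 at v ∈ {-1, 1, 3, 4}.
The Hessian is diagonal: diag(g_uu, g_vv). Second derivatives: g_uu(1)=-540, g_uu(2)=180, g_uu(3)=-180, g_uu(4)=540; g_vv(-1)=-4800, g_vv(1)=1440, g_vv(3)=-960, g_vv(4)=1800.
Local maxima occur where both diagonal entries negative: (1, -1), (1, 3), (3, -1), (3, 3). Count: 4.

4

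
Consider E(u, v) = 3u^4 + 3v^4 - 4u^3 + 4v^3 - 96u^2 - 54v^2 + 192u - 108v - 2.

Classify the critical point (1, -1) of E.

local maximum

The mixed partial ∂²E/∂u∂v is 0, so the Hessian at any point is diag(E_uu, E_vv) = diag(12(3u^2 - 2u - 16), 12(3v^2 + 2v - 9)).
At (1, -1): H = diag(-180, -96).
Both eigenvalues are negative, so H is negative definite: a local maximum.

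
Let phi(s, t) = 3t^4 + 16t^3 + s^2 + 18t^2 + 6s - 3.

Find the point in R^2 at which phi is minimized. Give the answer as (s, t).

(-3, -3)

phi(s,t) separates as P(s) + Q(t) − 3, so its minimum is min P + min Q − 3.
P'(s) = 2s + 6 vanishes at s ∈ {-3}; Q'(t) = 12t(t + 1)(t + 3) vanishes at t ∈ {-3, -1, 0}.
Local minima of P (where P''>0): P(-3)=-9. Local minima of Q: Q(-3)=-27, Q(0)=0.
So the global minimum of phi is P(-3) + Q(-3) − 3 = -9 − 27 − 3 = -39, attained at (-3, -3).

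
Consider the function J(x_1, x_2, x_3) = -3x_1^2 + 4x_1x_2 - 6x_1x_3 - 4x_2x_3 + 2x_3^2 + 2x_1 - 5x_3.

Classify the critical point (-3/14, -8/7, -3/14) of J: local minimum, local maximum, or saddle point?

saddle point

The Hessian is constant: H = [[-6, 4, -6], [4, 0, -4], [-6, -4, 4]].
Leading principal minors: Δ₁ = -6, Δ₂ = -16, Δ₃ = 224.
The minors fit neither the all-positive nor the alternating-sign pattern, so H is indefinite: a saddle point.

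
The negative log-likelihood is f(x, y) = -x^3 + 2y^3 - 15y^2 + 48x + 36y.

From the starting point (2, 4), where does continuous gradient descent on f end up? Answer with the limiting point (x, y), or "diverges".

(-4, 3)

f is separable, so gradient descent decouples: x follows -∂f/∂x, y follows -∂f/∂y.
∂f/∂x = -3(x - 4)(x + 4); at x=2 this is 36, so x decreases.
∂f/∂y = 6(y - 3)(y - 2); at y=4 this is 12, so y decreases.
x converges to its nearest critical value -4 (a local min of the x-part); y converges to 3. The iterate converges to (-4, 3).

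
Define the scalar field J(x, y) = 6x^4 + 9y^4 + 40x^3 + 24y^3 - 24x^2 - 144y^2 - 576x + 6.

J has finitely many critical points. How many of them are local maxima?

1

J separates as a function of x plus a function of y, so ∇J=0 decouples.
∂J/∂x = 24(x - 2)(x + 3)(x + 4) = 0 at x ∈ {-4, -3, 2}; ∂J/∂y = 36y(y - 2)(y + 4) = 0 at y ∈ {-4, 0, 2}.
The Hessian is diagonal: diag(J_xx, J_yy). Second derivatives: J_xx(-4)=144, J_xx(-3)=-120, J_xx(2)=720; J_yy(-4)=864, J_yy(0)=-288, J_yy(2)=432.
Local maxima occur where both diagonal entries negative: (-3, 0). Count: 1.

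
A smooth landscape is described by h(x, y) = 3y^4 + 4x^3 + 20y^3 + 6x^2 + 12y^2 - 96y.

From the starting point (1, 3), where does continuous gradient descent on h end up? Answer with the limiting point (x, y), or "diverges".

h is separable, so gradient descent decouples: x follows -∂h/∂x, y follows -∂h/∂y.
∂h/∂x = 12x(x + 1); at x=1 this is 24, so x decreases.
∂h/∂y = 12(y - 1)(y + 2)(y + 4); at y=3 this is 840, so y decreases.
x converges to its nearest critical value 0 (a local min of the x-part); y converges to 1. The iterate converges to (0, 1).

(0, 1)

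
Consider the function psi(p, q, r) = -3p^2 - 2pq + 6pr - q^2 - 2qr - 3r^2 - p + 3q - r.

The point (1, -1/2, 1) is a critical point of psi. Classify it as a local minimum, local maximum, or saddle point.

saddle point

The Hessian is constant: H = [[-6, -2, 6], [-2, -2, -2], [6, -2, -6]].
Leading principal minors: Δ₁ = -6, Δ₂ = 8, Δ₃ = 96.
The minors fit neither the all-positive nor the alternating-sign pattern, so H is indefinite: a saddle point.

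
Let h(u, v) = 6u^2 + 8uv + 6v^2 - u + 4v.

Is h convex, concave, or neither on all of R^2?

h is quadratic, so its Hessian is the constant matrix H = [[12, 8], [8, 12]].
det(H) = 80, tr(H) = 24.
det(H) > 0 and tr(H) > 0, so H is positive definite everywhere: convex.

convex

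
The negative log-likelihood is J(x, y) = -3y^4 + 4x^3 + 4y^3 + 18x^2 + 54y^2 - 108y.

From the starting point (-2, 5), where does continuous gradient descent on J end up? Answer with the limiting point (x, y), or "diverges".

J is separable, so gradient descent decouples: x follows -∂J/∂x, y follows -∂J/∂y.
∂J/∂x = 12x(x + 3); at x=-2 this is -24, so x increases.
∂J/∂y = -12(y - 3)(y - 1)(y + 3); at y=5 this is -768, so y increases.
The y-coordinate has no critical point in that direction and runs off to infinity.

diverges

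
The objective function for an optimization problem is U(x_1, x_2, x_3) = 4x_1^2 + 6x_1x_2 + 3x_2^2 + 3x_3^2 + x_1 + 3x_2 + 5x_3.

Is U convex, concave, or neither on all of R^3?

convex

U is quadratic, so its Hessian is the constant matrix H = [[8, 6, 0], [6, 6, 0], [0, 0, 6]].
Leading principal minors: 8, 12, 72.
All positive ⇒ H ≻ 0 ⇒ convex.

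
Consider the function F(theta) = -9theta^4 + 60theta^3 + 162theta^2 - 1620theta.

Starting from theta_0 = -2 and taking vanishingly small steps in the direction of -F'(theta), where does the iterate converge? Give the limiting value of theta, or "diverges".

F'(theta) = -36(theta - 5)(theta - 3)(theta + 3), so F'(-2) = -1260.
Gradient descent moves in the -F' direction, i.e. theta is increasing.
The nearest critical point in that direction is theta = 3, where F'' = 432 > 0 (a local minimum). The iterate converges there.

3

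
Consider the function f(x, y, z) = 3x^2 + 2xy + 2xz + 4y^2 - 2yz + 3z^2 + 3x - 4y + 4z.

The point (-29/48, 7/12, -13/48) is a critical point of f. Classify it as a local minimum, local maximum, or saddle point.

local minimum

The Hessian is constant: H = [[6, 2, 2], [2, 8, -2], [2, -2, 6]].
Leading principal minors: Δ₁ = 6, Δ₂ = 44, Δ₃ = 192.
All leading minors are positive, so H is positive definite: a local minimum.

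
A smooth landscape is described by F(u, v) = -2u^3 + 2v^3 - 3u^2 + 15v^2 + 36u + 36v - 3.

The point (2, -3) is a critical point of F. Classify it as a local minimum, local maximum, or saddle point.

The mixed partial ∂²F/∂u∂v is 0, so the Hessian at any point is diag(F_uu, F_vv) = diag(-6(2u + 1), 6(2v + 5)).
At (2, -3): H = diag(-30, -6).
Both eigenvalues are negative, so H is negative definite: a local maximum.

local maximum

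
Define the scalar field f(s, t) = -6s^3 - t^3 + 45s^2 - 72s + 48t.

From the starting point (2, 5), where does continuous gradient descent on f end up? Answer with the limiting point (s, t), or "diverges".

f is separable, so gradient descent decouples: s follows -∂f/∂s, t follows -∂f/∂t.
∂f/∂s = -18(s - 4)(s - 1); at s=2 this is 36, so s decreases.
∂f/∂t = -3(t - 4)(t + 4); at t=5 this is -27, so t increases.
The t-coordinate has no critical point in that direction and runs off to infinity.

diverges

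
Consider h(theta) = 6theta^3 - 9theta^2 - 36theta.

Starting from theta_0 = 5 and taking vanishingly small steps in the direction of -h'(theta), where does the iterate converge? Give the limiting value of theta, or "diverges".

h'(theta) = 18(theta - 2)(theta + 1), so h'(5) = 324.
Gradient descent moves in the -h' direction, i.e. theta is decreasing.
The nearest critical point in that direction is theta = 2, where h'' = 54 > 0 (a local minimum). The iterate converges there.

2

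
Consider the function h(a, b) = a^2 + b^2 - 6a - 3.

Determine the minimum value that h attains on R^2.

-12

h(a,b) separates as P(a) + Q(b) − 3, so its minimum is min P + min Q − 3.
P'(a) = 2a - 6 vanishes at a ∈ {3}; Q'(b) = 2b vanishes at b ∈ {0}.
Local minima of P (where P''>0): P(3)=-9. Local minima of Q: Q(0)=0.
So the global minimum of h is P(3) + Q(0) − 3 = -9 + 0 − 3 = -12, attained at (3, 0).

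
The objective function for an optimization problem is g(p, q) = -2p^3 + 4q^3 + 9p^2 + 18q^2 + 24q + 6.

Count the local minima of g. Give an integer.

1

g separates as a function of p plus a function of q, so ∇g=0 decouples.
∂g/∂p = -6p(p - 3) = 0 at p ∈ {0, 3}; ∂g/∂q = 12(q + 1)(q + 2) = 0 at q ∈ {-2, -1}.
The Hessian is diagonal: diag(g_pp, g_qq). Second derivatives: g_pp(0)=18, g_pp(3)=-18; g_qq(-2)=-12, g_qq(-1)=12.
Local minima occur where both diagonal entries positive: (0, -1). Count: 1.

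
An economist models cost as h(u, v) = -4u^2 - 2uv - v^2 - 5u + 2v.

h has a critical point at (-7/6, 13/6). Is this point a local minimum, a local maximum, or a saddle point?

local maximum

The Hessian of h is constant: H = [[-8, -2], [-2, -2]].
det(H) = (-8)·(-2) − (-2)² = 12.
det(H) > 0 and tr(H) = -10 < 0, so H is negative definite and the point is a local maximum.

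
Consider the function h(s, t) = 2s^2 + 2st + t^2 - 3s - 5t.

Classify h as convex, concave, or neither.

h is quadratic, so its Hessian is the constant matrix H = [[4, 2], [2, 2]].
det(H) = 4, tr(H) = 6.
det(H) > 0 and tr(H) > 0, so H is positive definite everywhere: convex.

convex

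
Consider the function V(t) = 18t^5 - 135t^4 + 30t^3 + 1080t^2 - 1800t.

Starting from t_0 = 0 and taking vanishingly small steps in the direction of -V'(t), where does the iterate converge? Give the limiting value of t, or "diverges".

1

V'(t) = 90(t - 5)(t - 2)(t - 1)(t + 2), so V'(0) = -1800.
Gradient descent moves in the -V' direction, i.e. t is increasing.
The nearest critical point in that direction is t = 1, where V'' = 1080 > 0 (a local minimum). The iterate converges there.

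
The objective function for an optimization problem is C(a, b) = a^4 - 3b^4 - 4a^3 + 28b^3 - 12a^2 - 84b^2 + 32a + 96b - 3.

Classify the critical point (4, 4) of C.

The mixed partial ∂²C/∂a∂b is 0, so the Hessian at any point is diag(C_aa, C_bb) = diag(12(a^2 - 2a - 2), 12(-3b^2 + 14b - 14)).
At (4, 4): H = diag(72, -72).
The eigenvalues have opposite signs, so H is indefinite: a saddle point.

saddle point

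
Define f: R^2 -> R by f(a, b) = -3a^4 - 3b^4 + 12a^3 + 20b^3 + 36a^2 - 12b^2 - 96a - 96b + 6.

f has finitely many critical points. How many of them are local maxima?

4

f separates as a function of a plus a function of b, so ∇f=0 decouples.
∂f/∂a = -12(a - 4)(a - 1)(a + 2) = 0 at a ∈ {-2, 1, 4}; ∂f/∂b = -12(b - 4)(b - 2)(b + 1) = 0 at b ∈ {-1, 2, 4}.
The Hessian is diagonal: diag(f_aa, f_bb). Second derivatives: f_aa(-2)=-216, f_aa(1)=108, f_aa(4)=-216; f_bb(-1)=-180, f_bb(2)=72, f_bb(4)=-120.
Local maxima occur where both diagonal entries negative: (-2, -1), (-2, 4), (4, -1), (4, 4). Count: 4.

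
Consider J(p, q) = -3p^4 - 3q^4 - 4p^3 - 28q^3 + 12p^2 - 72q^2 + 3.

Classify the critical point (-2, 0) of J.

local maximum

The mixed partial ∂²J/∂p∂q is 0, so the Hessian at any point is diag(J_pp, J_qq) = diag(12(-3p^2 - 2p + 2), -12(3q^2 + 14q + 12)).
At (-2, 0): H = diag(-72, -144).
Both eigenvalues are negative, so H is negative definite: a local maximum.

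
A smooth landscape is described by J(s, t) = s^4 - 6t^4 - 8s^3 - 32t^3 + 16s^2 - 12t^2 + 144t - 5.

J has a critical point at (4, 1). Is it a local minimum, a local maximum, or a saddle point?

The mixed partial ∂²J/∂s∂t is 0, so the Hessian at any point is diag(J_ss, J_tt) = diag(4(3s^2 - 12s + 8), -24(3t^2 + 8t + 1)).
At (4, 1): H = diag(32, -288).
The eigenvalues have opposite signs, so H is indefinite: a saddle point.

saddle point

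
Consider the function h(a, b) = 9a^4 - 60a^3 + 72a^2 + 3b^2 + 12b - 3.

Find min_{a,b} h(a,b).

h(a,b) separates as P(a) + Q(b) − 3, so its minimum is min P + min Q − 3.
P'(a) = 36a(a - 4)(a - 1) vanishes at a ∈ {0, 1, 4}; Q'(b) = 6b + 12 vanishes at b ∈ {-2}.
Local minima of P (where P''>0): P(0)=0, P(4)=-384. Local minima of Q: Q(-2)=-12.
So the global minimum of h is P(4) + Q(-2) − 3 = -384 − 12 − 3 = -399, attained at (4, -2).

-399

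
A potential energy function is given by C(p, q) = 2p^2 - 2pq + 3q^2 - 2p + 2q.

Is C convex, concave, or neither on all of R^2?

C is quadratic, so its Hessian is the constant matrix H = [[4, -2], [-2, 6]].
det(H) = 20, tr(H) = 10.
det(H) > 0 and tr(H) > 0, so H is positive definite everywhere: convex.

convex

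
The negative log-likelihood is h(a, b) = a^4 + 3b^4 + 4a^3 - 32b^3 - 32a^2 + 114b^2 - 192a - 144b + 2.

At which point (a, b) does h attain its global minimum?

h(a,b) separates as P(a) + Q(b) + 2, so its minimum is min P + min Q + 2.
P'(a) = 4(a - 4)(a + 3)(a + 4) vanishes at a ∈ {-4, -3, 4}; Q'(b) = 12(b - 4)(b - 3)(b - 1) vanishes at b ∈ {1, 3, 4}.
Local minima of P (where P''>0): P(-4)=256, P(4)=-768. Local minima of Q: Q(1)=-59, Q(4)=-32.
So the global minimum of h is P(4) + Q(1) + 2 = -768 − 59 + 2 = -825, attained at (4, 1).

(4, 1)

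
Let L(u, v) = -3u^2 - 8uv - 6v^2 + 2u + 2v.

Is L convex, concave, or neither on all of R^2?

L is quadratic, so its Hessian is the constant matrix H = [[-6, -8], [-8, -12]].
det(H) = 8, tr(H) = -18.
det(H) > 0 and tr(H) < 0, so H is negative definite everywhere: concave.

concave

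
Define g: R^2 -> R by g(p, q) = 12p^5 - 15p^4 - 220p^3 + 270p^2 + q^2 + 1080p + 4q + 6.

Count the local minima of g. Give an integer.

2

g separates as a function of p plus a function of q, so ∇g=0 decouples.
∂g/∂p = 60(p - 3)(p - 2)(p + 1)(p + 3) = 0 at p ∈ {-3, -1, 2, 3}; ∂g/∂q = 2(q + 2) = 0 at q ∈ {-2}.
The Hessian is diagonal: diag(g_pp, g_qq). Second derivatives: g_pp(-3)=-3600, g_pp(-1)=1440, g_pp(2)=-900, g_pp(3)=1440; g_qq(-2)=2.
Local minima occur where both diagonal entries positive: (-1, -2), (3, -2). Count: 2.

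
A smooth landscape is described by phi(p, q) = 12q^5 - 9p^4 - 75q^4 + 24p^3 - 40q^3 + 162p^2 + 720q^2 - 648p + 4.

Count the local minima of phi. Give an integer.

phi separates as a function of p plus a function of q, so ∇phi=0 decouples.
∂phi/∂p = -36(p - 3)(p - 2)(p + 3) = 0 at p ∈ {-3, 2, 3}; ∂phi/∂q = 60q(q - 4)(q - 3)(q + 2) = 0 at q ∈ {-2, 0, 3, 4}.
The Hessian is diagonal: diag(phi_pp, phi_qq). Second derivatives: phi_pp(-3)=-1080, phi_pp(2)=180, phi_pp(3)=-216; phi_qq(-2)=-3600, phi_qq(0)=1440, phi_qq(3)=-900, phi_qq(4)=1440.
Local minima occur where both diagonal entries positive: (2, 0), (2, 4). Count: 2.

2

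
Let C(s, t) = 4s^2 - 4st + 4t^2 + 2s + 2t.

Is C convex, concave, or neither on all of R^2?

C is quadratic, so its Hessian is the constant matrix H = [[8, -4], [-4, 8]].
det(H) = 48, tr(H) = 16.
det(H) > 0 and tr(H) > 0, so H is positive definite everywhere: convex.

convex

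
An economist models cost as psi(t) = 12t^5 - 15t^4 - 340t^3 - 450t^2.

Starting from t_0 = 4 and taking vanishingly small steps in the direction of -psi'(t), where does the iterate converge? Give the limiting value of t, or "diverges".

5

psi'(t) = 60t(t - 5)(t + 1)(t + 3), so psi'(4) = -8400.
Gradient descent moves in the -psi' direction, i.e. t is increasing.
The nearest critical point in that direction is t = 5, where psi'' = 14400 > 0 (a local minimum). The iterate converges there.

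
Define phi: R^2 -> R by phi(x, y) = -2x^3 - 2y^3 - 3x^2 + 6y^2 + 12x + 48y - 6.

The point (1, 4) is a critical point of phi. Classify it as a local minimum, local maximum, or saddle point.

local maximum

The mixed partial ∂²phi/∂x∂y is 0, so the Hessian at any point is diag(phi_xx, phi_yy) = diag(-6(2x + 1), 12(-y + 1)).
At (1, 4): H = diag(-18, -36).
Both eigenvalues are negative, so H is negative definite: a local maximum.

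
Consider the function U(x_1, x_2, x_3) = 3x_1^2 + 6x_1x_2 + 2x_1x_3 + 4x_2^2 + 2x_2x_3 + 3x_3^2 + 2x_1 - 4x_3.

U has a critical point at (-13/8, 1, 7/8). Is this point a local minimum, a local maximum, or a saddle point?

local minimum

The Hessian is constant: H = [[6, 6, 2], [6, 8, 2], [2, 2, 6]].
Leading principal minors: Δ₁ = 6, Δ₂ = 12, Δ₃ = 64.
All leading minors are positive, so H is positive definite: a local minimum.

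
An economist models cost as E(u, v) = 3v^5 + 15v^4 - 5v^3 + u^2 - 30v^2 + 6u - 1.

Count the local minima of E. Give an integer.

2

E separates as a function of u plus a function of v, so ∇E=0 decouples.
∂E/∂u = 2(u + 3) = 0 at u ∈ {-3}; ∂E/∂v = 15v(v - 1)(v + 1)(v + 4) = 0 at v ∈ {-4, -1, 0, 1}.
The Hessian is diagonal: diag(E_uu, E_vv). Second derivatives: E_uu(-3)=2; E_vv(-4)=-900, E_vv(-1)=90, E_vv(0)=-60, E_vv(1)=150.
Local minima occur where both diagonal entries positive: (-3, -1), (-3, 1). Count: 2.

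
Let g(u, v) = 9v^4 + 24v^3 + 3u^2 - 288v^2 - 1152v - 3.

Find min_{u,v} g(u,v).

-5379

g(u,v) separates as P(u) + Q(v) − 3, so its minimum is min P + min Q − 3.
P'(u) = 6u vanishes at u ∈ {0}; Q'(v) = 36(v - 4)(v + 2)(v + 4) vanishes at v ∈ {-4, -2, 4}.
Local minima of P (where P''>0): P(0)=0. Local minima of Q: Q(-4)=768, Q(4)=-5376.
So the global minimum of g is P(0) + Q(4) − 3 = 0 − 5376 − 3 = -5379, attained at (0, 4).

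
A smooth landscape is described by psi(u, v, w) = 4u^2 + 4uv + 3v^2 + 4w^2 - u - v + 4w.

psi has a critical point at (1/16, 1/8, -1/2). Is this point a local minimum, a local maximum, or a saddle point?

The Hessian is constant: H = [[8, 4, 0], [4, 6, 0], [0, 0, 8]].
Leading principal minors: Δ₁ = 8, Δ₂ = 32, Δ₃ = 256.
All leading minors are positive, so H is positive definite: a local minimum.

local minimum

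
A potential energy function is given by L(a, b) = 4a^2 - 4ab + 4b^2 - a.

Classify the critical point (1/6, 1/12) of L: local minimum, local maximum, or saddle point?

The Hessian of L is constant: H = [[8, -4], [-4, 8]].
det(H) = 8·8 − (-4)² = 48.
det(H) > 0 and tr(H) = 16 > 0, so H is positive definite and the point is a local minimum.

local minimum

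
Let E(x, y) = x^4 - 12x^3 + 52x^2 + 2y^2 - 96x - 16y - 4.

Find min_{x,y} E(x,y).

E(x,y) separates as P(x) + Q(y) − 4, so its minimum is min P + min Q − 4.
P'(x) = 4(x - 4)(x - 3)(x - 2) vanishes at x ∈ {2, 3, 4}; Q'(y) = 4y - 16 vanishes at y ∈ {4}.
Local minima of P (where P''>0): P(2)=-64, P(4)=-64. Local minima of Q: Q(4)=-32.
So the global minimum of E is P(2) + Q(4) − 4 = -64 − 32 − 4 = -100, attained at (2, 4).

-100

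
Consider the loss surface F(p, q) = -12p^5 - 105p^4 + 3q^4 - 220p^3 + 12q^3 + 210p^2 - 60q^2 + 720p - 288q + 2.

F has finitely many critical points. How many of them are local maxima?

F separates as a function of p plus a function of q, so ∇F=0 decouples.
∂F/∂p = -60(p - 1)(p + 1)(p + 3)(p + 4) = 0 at p ∈ {-4, -3, -1, 1}; ∂F/∂q = 12(q - 3)(q + 2)(q + 4) = 0 at q ∈ {-4, -2, 3}.
The Hessian is diagonal: diag(F_pp, F_qq). Second derivatives: F_pp(-4)=900, F_pp(-3)=-480, F_pp(-1)=720, F_pp(1)=-2400; F_qq(-4)=168, F_qq(-2)=-120, F_qq(3)=420.
Local maxima occur where both diagonal entries negative: (-3, -2), (1, -2). Count: 2.

2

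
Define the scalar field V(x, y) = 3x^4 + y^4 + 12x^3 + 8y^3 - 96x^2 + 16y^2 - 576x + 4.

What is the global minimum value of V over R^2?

-2300

V(x,y) separates as P(x) + Q(y) + 4, so its minimum is min P + min Q + 4.
P'(x) = 12(x - 4)(x + 3)(x + 4) vanishes at x ∈ {-4, -3, 4}; Q'(y) = 4y(y + 2)(y + 4) vanishes at y ∈ {-4, -2, 0}.
Local minima of P (where P''>0): P(-4)=768, P(4)=-2304. Local minima of Q: Q(-4)=0, Q(0)=0.
So the global minimum of V is P(4) + Q(-4) + 4 = -2304 + 0 + 4 = -2300, attained at (4, -4).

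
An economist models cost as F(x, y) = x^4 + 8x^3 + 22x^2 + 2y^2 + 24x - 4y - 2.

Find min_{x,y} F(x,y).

F(x,y) separates as P(x) + Q(y) − 2, so its minimum is min P + min Q − 2.
P'(x) = 4(x + 1)(x + 2)(x + 3) vanishes at x ∈ {-3, -2, -1}; Q'(y) = 4y - 4 vanishes at y ∈ {1}.
Local minima of P (where P''>0): P(-3)=-9, P(-1)=-9. Local minima of Q: Q(1)=-2.
So the global minimum of F is P(-3) + Q(1) − 2 = -9 − 2 − 2 = -13, attained at (-3, 1).

-13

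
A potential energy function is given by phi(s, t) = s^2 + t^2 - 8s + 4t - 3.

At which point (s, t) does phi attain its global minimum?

phi(s,t) separates as P(s) + Q(t) − 3, so its minimum is min P + min Q − 3.
P'(s) = 2s - 8 vanishes at s ∈ {4}; Q'(t) = 2(t + 2) vanishes at t ∈ {-2}.
Local minima of P (where P''>0): P(4)=-16. Local minima of Q: Q(-2)=-4.
So the global minimum of phi is P(4) + Q(-2) − 3 = -16 − 4 − 3 = -23, attained at (4, -2).

(4, -2)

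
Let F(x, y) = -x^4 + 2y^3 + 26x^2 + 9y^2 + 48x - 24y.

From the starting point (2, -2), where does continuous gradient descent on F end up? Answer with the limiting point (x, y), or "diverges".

(-1, 1)

F is separable, so gradient descent decouples: x follows -∂F/∂x, y follows -∂F/∂y.
∂F/∂x = -4(x - 4)(x + 1)(x + 3); at x=2 this is 120, so x decreases.
∂F/∂y = 6(y - 1)(y + 4); at y=-2 this is -36, so y increases.
x converges to its nearest critical value -1 (a local min of the x-part); y converges to 1. The iterate converges to (-1, 1).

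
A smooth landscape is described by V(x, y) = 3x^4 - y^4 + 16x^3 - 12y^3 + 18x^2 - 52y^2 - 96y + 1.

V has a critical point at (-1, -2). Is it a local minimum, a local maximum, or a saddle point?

local maximum

The mixed partial ∂²V/∂x∂y is 0, so the Hessian at any point is diag(V_xx, V_yy) = diag(12(3x^2 + 8x + 3), -4(3y^2 + 18y + 26)).
At (-1, -2): H = diag(-24, -8).
Both eigenvalues are negative, so H is negative definite: a local maximum.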